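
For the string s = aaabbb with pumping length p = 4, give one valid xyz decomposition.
x = 'a', y = 'aab', z = 'bb'

For s = aaabbb and p = 4, one valid decomposition is:
- x = 'a' (length 1)
- y = 'aab' (length 3)
- z = 'bb' (length 2)

Verification:
- xyz = 'a' + 'aab' + 'bb' = aaabbb ✓
- |xy| = 4 ≤ 4 ✓
- |y| = 3 > 0 ✓

All pumping lemma constraints are satisfied.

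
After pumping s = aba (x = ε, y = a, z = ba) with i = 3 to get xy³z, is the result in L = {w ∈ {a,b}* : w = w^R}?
No

xy³z = ε · aaa · ba = aaaba.
aaaba reversed is abaaa ≠ aaaba, so it is not a palindrome and is not in L.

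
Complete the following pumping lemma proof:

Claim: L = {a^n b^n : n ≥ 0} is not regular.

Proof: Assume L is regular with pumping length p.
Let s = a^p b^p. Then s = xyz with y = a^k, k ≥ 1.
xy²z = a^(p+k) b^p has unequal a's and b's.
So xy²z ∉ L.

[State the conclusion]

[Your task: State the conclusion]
This contradicts the pumping lemma for regular languages,
which guarantees xy^i z ∈ L for all i ≥ 0.

Since our assumption that L is regular leads to a contradiction,
we conclude that L = {a^n b^n : n ≥ 0} is NOT regular. ∎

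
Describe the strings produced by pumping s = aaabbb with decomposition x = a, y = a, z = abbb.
{xy^i z : i ≥ 0} = {a^(2+i) b^3 : i ≥ 0} = {aabbb, aaabbb, aaaabbb, ...}

With x = a, y = a, z = abbb: Starting with aaabbb and pumping the second 'a', we get strings with 2+i a's followed by 3 b's for i = 0, 1, 2, ...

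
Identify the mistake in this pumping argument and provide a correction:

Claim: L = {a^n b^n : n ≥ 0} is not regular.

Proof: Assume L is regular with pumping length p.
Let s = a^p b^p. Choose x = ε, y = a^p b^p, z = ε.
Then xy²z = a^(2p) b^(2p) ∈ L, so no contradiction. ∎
Error: The decomposition violates |xy| ≤ p. With y = a^p b^p, |xy| = |y| = 2p > p. (The proof also miscomputes xy²z, which would be a^p b^p a^p b^p rather than a^(2p) b^(2p), and it wrongly treats one harmless decomposition as settling the matter — the prover does not get to choose the decomposition.)

Correction: The pumping lemma requires |xy| ≤ p, and the argument must handle every decomposition satisfying |xy| ≤ p, |y| ≥ 1. Since s starts with p a's, any such y consists only of a's, say y = a^k with k ≥ 1. Then xy²z = a^(p+k) b^p has unequal numbers of a's and b's, so xy²z ∉ L — the required contradiction.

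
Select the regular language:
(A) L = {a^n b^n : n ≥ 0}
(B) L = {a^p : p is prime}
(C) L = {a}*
(C) {a}*

(C) L = {a}* is regular.

This can be recognized by a finite automaton (DFA/NFA).
Regular expressions like {a}* define regular languages.

The other choices are not regular:
- {a^p : p is prime}: After pumping, the length becomes composite
- {a^n b^n : n ≥ 0}: After pumping, the number of a's and b's become unequal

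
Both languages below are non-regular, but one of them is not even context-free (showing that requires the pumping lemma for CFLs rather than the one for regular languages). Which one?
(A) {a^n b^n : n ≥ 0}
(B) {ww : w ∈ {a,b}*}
(B) {ww : w ∈ {a,b}*}

(B) {ww : w ∈ {a,b}*} requires the CFL pumping lemma.

- {a^n b^n : n ≥ 0} is context-free (but not regular)
  • Can be shown non-regular with the regular pumping lemma
  • After pumping, the number of a's and b's become unequal

- {ww : w ∈ {a,b}*} is NOT context-free
  • Requires the CFL pumping lemma to prove
  • Even a PDA cannot compare two arbitrary halves symbol by symbol; CFL pumping on a^p b^p a^p b^p fails

The CFL pumping lemma is "stronger" in that it can prove non-membership
in the larger class of context-free languages.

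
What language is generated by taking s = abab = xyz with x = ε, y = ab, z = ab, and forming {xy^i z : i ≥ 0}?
{xy^i z : i ≥ 0} = {(ab)^(i+1) : i ≥ 0} = {ab, abab, ababab, ...}

With x = ε, y = ab, z = ab: Pumping 'ab' gives strings of alternating a's and b's.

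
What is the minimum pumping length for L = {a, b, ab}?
p = 3

For a finite language L, the pumping lemma holds vacuously if p > max|s| for s ∈ L.

The longest string in L = {a, b, ab} has length 2.
If p = 3, then no string s ∈ L has |s| ≥ p, so the condition is vacuously true.

The minimum pumping length is p = 3.

Why no smaller p works: for any p ≤ 2, the longest string s ∈ L has |s| = 2 ≥ p, so it would
have to be pumpable; but pumping up (i = 2, 3, ...) produces ever longer strings, which cannot all lie in the
finite language L. So the pumping property fails for every p ≤ 2.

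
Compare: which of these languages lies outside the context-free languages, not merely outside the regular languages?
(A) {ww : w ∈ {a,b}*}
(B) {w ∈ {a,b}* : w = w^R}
(A) {ww : w ∈ {a,b}*}

(A) {ww : w ∈ {a,b}*} requires the CFL pumping lemma.

- {w ∈ {a,b}* : w = w^R} is context-free (but not regular)
  • Can be shown non-regular with the regular pumping lemma
  • After pumping, the string is no longer symmetric

- {ww : w ∈ {a,b}*} is NOT context-free
  • Requires the CFL pumping lemma to prove
  • Cannot verify equality of two arbitrary substrings

The CFL pumping lemma is "stronger" in that it can prove non-membership
in the larger class of context-free languages.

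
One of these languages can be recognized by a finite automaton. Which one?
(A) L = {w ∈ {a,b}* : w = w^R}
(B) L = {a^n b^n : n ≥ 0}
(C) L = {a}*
(C) {a}*

(C) L = {a}* is regular.

This can be recognized by a finite automaton (DFA/NFA).
Regular expressions like {a}* define regular languages.

The other choices are not regular:
- {a^n b^n : n ≥ 0}: After pumping, the number of a's and b's become unequal
- {w ∈ {a,b}* : w = w^R}: After pumping, the string is no longer symmetric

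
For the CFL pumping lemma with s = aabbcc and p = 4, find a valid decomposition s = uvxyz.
u='a', v='a', x='bb', y='c', z='c'

For s = aabbcc with pumping length p = 4:

One valid decomposition:
- u = 'a'
- v = 'a'
- x = 'bb'
- y = 'c'
- z = 'c'

Verification:
- uvxyz = 'a' + 'a' + 'bb' + 'c' + 'c' = aabbcc ✓
- |vxy| = |'abbc'| = 4 ≤ 4 ✓
- |vy| = |'ac'| = 2 > 0 ✓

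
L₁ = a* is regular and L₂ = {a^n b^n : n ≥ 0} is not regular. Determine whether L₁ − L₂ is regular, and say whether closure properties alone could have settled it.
Yes — L₁ − L₂ is regular.

The only string of a* that lies in {a^n b^n} is ε, so L₁ − L₂ = a* − {ε} = a⁺ = aa*, which is regular.

Note that the bare facts "L₁ regular, L₂ non-regular" do not settle the question by themselves: the closure of regular languages under ∪, ∩, complement and difference applies only when BOTH operands are regular. With a non-regular operand the result can come out regular or non-regular depending on the specific languages, so one has to work out L₁ − L₂ for this particular pair, as above.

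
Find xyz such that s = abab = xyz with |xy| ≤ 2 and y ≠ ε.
x = '', y = 'ab', z = 'ab'

For s = abab and p = 2, one valid decomposition is:
- x = '' (length 0)
- y = 'ab' (length 2)
- z = 'ab' (length 2)

Verification:
- xyz = '' + 'ab' + 'ab' = abab ✓
- |xy| = 2 ≤ 2 ✓
- |y| = 2 > 0 ✓

All pumping lemma constraints are satisfied.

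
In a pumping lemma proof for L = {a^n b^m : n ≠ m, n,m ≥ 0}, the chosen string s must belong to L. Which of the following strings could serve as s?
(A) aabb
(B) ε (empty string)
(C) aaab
(C) aaab

The pumping lemma is applied to a string s that lies in L, so first check membership of each option:
- (A) aabb = a^2 b^2 has n = m = 2, so it is not in L ✗
- (B) ε = a^0 b^0 has n = m = 0, so it is not in L ✗
- (C) aaab = a^3 b^1 with 3 ≠ 1, so it is in L ✓

Only (C) aaab is in L, so it is the only candidate that could play the role of s.
(In a complete proof one picks s in terms of the pumping length p so that |s| ≥ p is guaranteed; a fixed string like aaab illustrates the shape of such an s.)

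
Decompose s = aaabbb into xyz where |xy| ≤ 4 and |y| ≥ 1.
x = '', y = 'aaa', z = 'bbb'

For s = aaabbb and p = 4, one valid decomposition is:
- x = '' (length 0)
- y = 'aaa' (length 3)
- z = 'bbb' (length 3)

Verification:
- xyz = '' + 'aaa' + 'bbb' = aaabbb ✓
- |xy| = 3 ≤ 4 ✓
- |y| = 3 > 0 ✓

All pumping lemma constraints are satisfied.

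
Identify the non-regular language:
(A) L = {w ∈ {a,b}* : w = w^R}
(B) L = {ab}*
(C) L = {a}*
(A) {w ∈ {a,b}* : w = w^R}

(A) L = {w ∈ {a,b}* : w = w^R} is NOT regular.

The pumping lemma can be used to prove this:
After pumping, the string is no longer symmetric

The other languages are regular because they can be recognized by finite automata.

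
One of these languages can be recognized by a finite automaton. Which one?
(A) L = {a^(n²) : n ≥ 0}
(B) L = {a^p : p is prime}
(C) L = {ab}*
(C) {ab}*

(C) L = {ab}* is regular.

This can be recognized by a finite automaton (DFA/NFA).
Regular expressions like {ab}* define regular languages.

The other choices are not regular:
- {a^(n²) : n ≥ 0}: After pumping, length is no longer a perfect square
- {a^p : p is prime}: After pumping, the length becomes composite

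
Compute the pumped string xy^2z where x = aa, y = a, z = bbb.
aaaabbb

Given x = 'aa', y = 'a', z = 'bbb' and i = 2:

xy^2z = x + y·y·...·y (2 times) + z
       = 'aa' + 'a'^2 + 'bbb'
       = 'aa' + 'aa' + 'bbb'
       = 'aaaabbb'

The pumped string is 'aaaabbb' with length 7.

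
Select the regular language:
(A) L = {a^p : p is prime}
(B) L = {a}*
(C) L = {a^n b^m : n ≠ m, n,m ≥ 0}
(B) {a}*

(B) L = {a}* is regular.

This can be recognized by a finite automaton (DFA/NFA).
Regular expressions like {a}* define regular languages.

The other choices are not regular:
- {a^p : p is prime}: After pumping, the length becomes composite
- {a^n b^m : n ≠ m, n,m ≥ 0}: After pumping a's, we can make n = m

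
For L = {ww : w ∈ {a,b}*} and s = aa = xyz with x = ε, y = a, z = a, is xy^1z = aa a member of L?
Yes

xy¹z = ε · a · a = aa.
aa splits into halves a · a, which are equal, so it is in L (w = a).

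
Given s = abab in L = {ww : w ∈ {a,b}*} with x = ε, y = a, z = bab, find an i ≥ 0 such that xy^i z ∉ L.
i = 2

xy²z = ε · aa · bab = aabab; aabab has odd length 5, so it cannot be written as ww and is not in L.
(Other choices also work, e.g. i = 0, 3; only i = 1 is guaranteed to stay in L since xy¹z = s.)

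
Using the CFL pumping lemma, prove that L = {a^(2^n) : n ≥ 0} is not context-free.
Assume for contradiction that L is context-free, and let p ≥ 1 be the pumping length given by the pumping lemma for CFLs.
Choose s = a^(2^p). Then s ∈ L and |s| = 2^p ≥ p.
By the CFL pumping lemma, s = uvxyz for some u, v, x, y, z with |vxy| ≤ p, |vy| ≥ 1, and uv^i xy^i z ∈ L for every i ≥ 0.
All symbols are a's, so only lengths matter: let k = |vy|, with 1 ≤ k ≤ |vxy| ≤ p < 2^p.

Take i = 2: |uv²xy²z| = 2^p + k, and 2^p < 2^p + k < 2^p + 2^p = 2^(p+1).
So the length lies strictly between consecutive powers of two and is not a power of 2; uv²xy²z ∉ L.

This contradicts the CFL pumping lemma, which requires uv^i xy^i z ∈ L for all i ≥ 0.
Hence L = {a^(2^n) : n ≥ 0} is not context-free. ∎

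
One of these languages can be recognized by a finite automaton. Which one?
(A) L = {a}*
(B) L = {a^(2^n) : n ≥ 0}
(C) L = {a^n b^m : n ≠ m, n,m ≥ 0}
(A) {a}*

(A) L = {a}* is regular.

This can be recognized by a finite automaton (DFA/NFA).
Regular expressions like {a}* define regular languages.

The other choices are not regular:
- {a^(2^n) : n ≥ 0}: After pumping, length is no longer a power of 2
- {a^n b^m : n ≠ m, n,m ≥ 0}: After pumping a's, we can make n = m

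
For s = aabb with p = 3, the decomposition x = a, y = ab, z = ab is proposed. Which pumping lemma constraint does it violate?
Violated: xyz = s

The decomposition x = a, y = ab, z = ab for s = aabb with p = 3
violates the constraint: xyz = s

xyz = 'a' + 'ab' + 'ab' = 'aabab' ≠ 'aabb' = s. The decomposition doesn't reconstruct s.

Pumping lemma constraints:
1. xyz = s (decomposition is valid)
2. |xy| ≤ p
3. |y| > 0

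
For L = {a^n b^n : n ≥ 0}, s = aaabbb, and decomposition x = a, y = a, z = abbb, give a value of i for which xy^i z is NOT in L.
i = 2

xy²z = a · aa · abbb = aaaabbb; aaaabbb has 4 a's and 3 b's; 4 ≠ 3, so it is not in L.
(Other choices also work, e.g. i = 0, 3; only i = 1 is guaranteed to stay in L since xy¹z = s.)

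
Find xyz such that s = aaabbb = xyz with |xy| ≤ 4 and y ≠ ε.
x = 'aa', y = 'ab', z = 'bb'

For s = aaabbb and p = 4, one valid decomposition is:
- x = 'aa' (length 2)
- y = 'ab' (length 2)
- z = 'bb' (length 2)

Verification:
- xyz = 'aa' + 'ab' + 'bb' = aaabbb ✓
- |xy| = 4 ≤ 4 ✓
- |y| = 2 > 0 ✓

All pumping lemma constraints are satisfied.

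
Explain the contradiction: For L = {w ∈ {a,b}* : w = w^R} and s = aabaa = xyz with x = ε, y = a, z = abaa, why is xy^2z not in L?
xy²z = aaabaa ∉ L

Pumping with i = 2 replaces y = a by y² = aa:
- Original: s = xyz = aabaa; aabaa reversed is aabaa, the same string, so it is a palindrome and is in L
- Pumped: xy²z = ε · aa · abaa = aaabaa
- aaabaa reversed is aabaaa ≠ aaabaa, so it is not a palindrome and is not in L

The pumping lemma would require xy²z ∈ L, so this decomposition yields a contradiction.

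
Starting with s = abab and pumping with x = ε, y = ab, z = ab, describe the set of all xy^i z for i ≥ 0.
{xy^i z : i ≥ 0} = {(ab)^(i+1) : i ≥ 0} = {ab, abab, ababab, ...}

With x = ε, y = ab, z = ab: Pumping 'ab' gives strings of alternating a's and b's.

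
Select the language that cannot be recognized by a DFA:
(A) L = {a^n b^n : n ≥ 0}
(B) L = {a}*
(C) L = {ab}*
(A) {a^n b^n : n ≥ 0}

(A) L = {a^n b^n : n ≥ 0} is NOT regular.

The pumping lemma can be used to prove this:
After pumping, the number of a's and b's become unequal

The other languages are regular because they can be recognized by finite automata.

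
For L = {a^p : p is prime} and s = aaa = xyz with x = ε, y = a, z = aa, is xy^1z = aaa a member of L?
Yes

xy¹z = ε · a · aa = aaa.
aaa has length 3, which is prime, so it is in L.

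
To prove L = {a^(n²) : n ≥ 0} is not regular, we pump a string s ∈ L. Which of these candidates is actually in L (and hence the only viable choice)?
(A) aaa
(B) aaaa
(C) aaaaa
(B) aaaa

The pumping lemma is applied to a string s that lies in L, so first check membership of each option:
- (A) aaa has length 3, strictly between 1² = 1 and 2² = 4, so it is not in L ✗
- (B) aaaa has length 4 = 2², a perfect square, so it is in L ✓
- (C) aaaaa has length 5, strictly between 2² = 4 and 3² = 9, so it is not in L ✗

Only (B) aaaa is in L, so it is the only candidate that could play the role of s.
(In a complete proof one picks s in terms of the pumping length p so that |s| ≥ p is guaranteed; a fixed string like aaaa illustrates the shape of such an s.)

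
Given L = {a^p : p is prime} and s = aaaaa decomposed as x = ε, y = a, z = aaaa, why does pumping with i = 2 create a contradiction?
xy²z = aaaaaa ∉ L

Pumping with i = 2 replaces y = a by y² = aa:
- Original: s = xyz = aaaaa; aaaaa has length 5, which is prime, so it is in L
- Pumped: xy²z = ε · aa · aaaa = aaaaaa
- aaaaaa has length 6 = 2 × 3, which is not prime, so it is not in L

The pumping lemma would require xy²z ∈ L, so this decomposition yields a contradiction.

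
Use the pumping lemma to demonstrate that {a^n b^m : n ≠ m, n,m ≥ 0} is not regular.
Assume for contradiction that L is regular, and let p ≥ 1 be the pumping length given by the pumping lemma.
Choose s = a^p b^(p + p!). Then s ∈ L because p ≠ p + p! (as p! ≥ 1), and |s| ≥ p.
By the pumping lemma, s = xyz for some x, y, z with |xy| ≤ p, |y| ≥ 1, and xy^i z ∈ L for every i ≥ 0.
Since |xy| ≤ p and the first p symbols of s are all a's, y = a^k for some k with 1 ≤ k ≤ p.
For every i ≥ 0, xy^i z = a^(p + (i − 1)k) b^(p + p!).

Because 1 ≤ k ≤ p, k divides p!. Let t = p!/k (a positive integer) and take i = t + 1.
Then the number of a's is p + tk = p + p!, which equals the number of b's.
So xy^(t+1) z = a^(p + p!) b^(p + p!) has equally many a's and b's and is NOT in L.

This contradicts the pumping lemma, which requires xy^i z ∈ L for all i ≥ 0.
Hence L = {a^n b^m : n ≠ m, n,m ≥ 0} is not regular. ∎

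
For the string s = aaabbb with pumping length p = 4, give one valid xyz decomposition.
x = '', y = 'aaab', z = 'bb'

For s = aaabbb and p = 4, one valid decomposition is:
- x = '' (length 0)
- y = 'aaab' (length 4)
- z = 'bb' (length 2)

Verification:
- xyz = '' + 'aaab' + 'bb' = aaabbb ✓
- |xy| = 4 ≤ 4 ✓
- |y| = 4 > 0 ✓

All pumping lemma constraints are satisfied.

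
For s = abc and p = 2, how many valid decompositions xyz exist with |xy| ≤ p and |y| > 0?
3

For s = 'abc' with pumping length p = 2:

Constraints: |xy| ≤ 2, |y| > 0

Valid decompositions (|xy| ≤ p, |y| ≥ 1):
  • x='', y='a', z='bc'
  • x='a', y='b', z='c'
  • x='', y='ab', z='c'

Total count: 3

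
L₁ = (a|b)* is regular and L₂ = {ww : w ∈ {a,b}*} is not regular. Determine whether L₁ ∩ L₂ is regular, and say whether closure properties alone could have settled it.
No — L₁ ∩ L₂ is not regular.

(a|b)* is all strings over {a,b}, so L₁ ∩ L₂ = {ww : w ∈ {a,b}*} = L₂ itself, which is not regular (pump s = a^p b a^p b).

Note that the bare facts "L₁ regular, L₂ non-regular" do not settle the question by themselves: the closure of regular languages under ∪, ∩, complement and difference applies only when BOTH operands are regular. With a non-regular operand the result can come out regular or non-regular depending on the specific languages, so one has to work out L₁ ∩ L₂ for this particular pair, as above.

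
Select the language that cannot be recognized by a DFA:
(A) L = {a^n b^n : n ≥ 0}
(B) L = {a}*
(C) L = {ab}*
(A) {a^n b^n : n ≥ 0}

(A) L = {a^n b^n : n ≥ 0} is NOT regular.

The pumping lemma can be used to prove this:
After pumping, the number of a's and b's become unequal

The other languages are regular because they can be recognized by finite automata.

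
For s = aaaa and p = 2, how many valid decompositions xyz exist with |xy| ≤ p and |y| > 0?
3

For s = 'aaaa' with pumping length p = 2:

Constraints: |xy| ≤ 2, |y| > 0

Valid decompositions (|xy| ≤ p, |y| ≥ 1):
  • x='', y='a', z='aaa'
  • x='a', y='a', z='aa'
  • x='', y='aa', z='aa'

Total count: 3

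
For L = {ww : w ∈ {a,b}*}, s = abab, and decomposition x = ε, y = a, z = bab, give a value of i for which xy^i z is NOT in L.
i = 3

xy³z = ε · aaa · bab = aaabab; aaabab has length 6; its halves are aaa and bab, which differ, so it is not in L.
(Other choices also work, e.g. i = 0, 2; only i = 1 is guaranteed to stay in L since xy¹z = s.)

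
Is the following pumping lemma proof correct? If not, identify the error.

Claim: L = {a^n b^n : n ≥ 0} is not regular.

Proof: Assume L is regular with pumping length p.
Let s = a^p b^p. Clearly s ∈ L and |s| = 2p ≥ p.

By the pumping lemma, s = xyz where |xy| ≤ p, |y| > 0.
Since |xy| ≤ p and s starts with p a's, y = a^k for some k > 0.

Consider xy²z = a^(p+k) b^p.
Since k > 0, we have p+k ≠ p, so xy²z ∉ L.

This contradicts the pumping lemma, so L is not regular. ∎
The proof is correct.

This proof is valid because:
1. The string s = a^p b^p is correctly in L
2. The decomposition analysis is correct: y must consist only of a's
3. The contradiction is valid: pumping increases a's but not b's
4. The conclusion follows logically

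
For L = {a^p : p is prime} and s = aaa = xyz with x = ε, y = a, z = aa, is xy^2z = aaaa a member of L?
No

xy²z = ε · aa · aa = aaaa.
aaaa has length 4 = 2 × 2, which is not prime, so it is not in L.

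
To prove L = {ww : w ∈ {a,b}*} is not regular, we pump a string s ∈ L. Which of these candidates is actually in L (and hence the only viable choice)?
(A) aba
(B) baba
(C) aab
(B) baba

The pumping lemma is applied to a string s that lies in L, so first check membership of each option:
- (A) aba has odd length 3, so it cannot be written as ww and is not in L ✗
- (B) baba splits into halves ba · ba, which are equal, so it is in L (w = ba) ✓
- (C) aab has odd length 3, so it cannot be written as ww and is not in L ✗

Only (B) baba is in L, so it is the only candidate that could play the role of s.
(In a complete proof one picks s in terms of the pumping length p so that |s| ≥ p is guaranteed; a fixed string like baba illustrates the shape of such an s.)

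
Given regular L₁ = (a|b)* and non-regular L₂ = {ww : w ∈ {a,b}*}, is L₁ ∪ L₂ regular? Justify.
Yes — L₁ ∪ L₂ is regular.

{ww} ⊆ (a|b)*, so L₁ ∪ L₂ = (a|b)*, which is regular.

Note that the bare facts "L₁ regular, L₂ non-regular" do not settle the question by themselves: the closure of regular languages under ∪, ∩, complement and difference applies only when BOTH operands are regular. With a non-regular operand the result can come out regular or non-regular depending on the specific languages, so one has to work out L₁ ∪ L₂ for this particular pair, as above.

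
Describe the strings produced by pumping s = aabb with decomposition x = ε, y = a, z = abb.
{xy^i z : i ≥ 0} = {a^(i+1) b^2 : i ≥ 0} = {abb, aabb, aaabb, ...}

With x = ε, y = a, z = abb: Starting with aabb and pumping the first 'a' (z = abb keeps the second 'a'), we get strings with i+1 a's followed by 2 b's for i = 0, 1, 2, ...; note bb is not produced because z always contributes one a.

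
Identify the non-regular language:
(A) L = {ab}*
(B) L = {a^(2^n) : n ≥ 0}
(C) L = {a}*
(B) {a^(2^n) : n ≥ 0}

(B) L = {a^(2^n) : n ≥ 0} is NOT regular.

The pumping lemma can be used to prove this:
After pumping, length is no longer a power of 2

The other languages are regular because they can be recognized by finite automata.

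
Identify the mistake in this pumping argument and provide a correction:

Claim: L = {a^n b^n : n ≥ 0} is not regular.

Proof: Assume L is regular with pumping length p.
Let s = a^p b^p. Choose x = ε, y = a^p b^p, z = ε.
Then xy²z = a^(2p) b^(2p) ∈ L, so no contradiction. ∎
Error: The decomposition violates |xy| ≤ p. With y = a^p b^p, |xy| = |y| = 2p > p. (The proof also miscomputes xy²z, which would be a^p b^p a^p b^p rather than a^(2p) b^(2p), and it wrongly treats one harmless decomposition as settling the matter — the prover does not get to choose the decomposition.)

Correction: The pumping lemma requires |xy| ≤ p, and the argument must handle every decomposition satisfying |xy| ≤ p, |y| ≥ 1. Since s starts with p a's, any such y consists only of a's, say y = a^k with k ≥ 1. Then xy²z = a^(p+k) b^p has unequal numbers of a's and b's, so xy²z ∉ L — the required contradiction.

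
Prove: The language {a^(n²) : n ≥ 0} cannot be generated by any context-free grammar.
Assume for contradiction that L is context-free, and let p ≥ 1 be the pumping length given by the pumping lemma for CFLs.
Choose s = a^(p²). Then s ∈ L and |s| = p² ≥ p.
By the CFL pumping lemma, s = uvxyz for some u, v, x, y, z with |vxy| ≤ p, |vy| ≥ 1, and uv^i xy^i z ∈ L for every i ≥ 0.
All symbols are a's, so only lengths matter: let k = |vy|, with 1 ≤ k ≤ |vxy| ≤ p.

Take i = 2: |uv²xy²z| = p² + k, and p² < p² + k ≤ p² + p < (p + 1)².
So the length lies strictly between consecutive squares and is not a perfect square; uv²xy²z ∉ L.

This contradicts the CFL pumping lemma, which requires uv^i xy^i z ∈ L for all i ≥ 0.
Hence L = {a^(n²) : n ≥ 0} is not context-free. ∎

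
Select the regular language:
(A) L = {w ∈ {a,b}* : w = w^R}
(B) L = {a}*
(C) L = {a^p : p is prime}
(B) {a}*

(B) L = {a}* is regular.

This can be recognized by a finite automaton (DFA/NFA).
Regular expressions like {a}* define regular languages.

The other choices are not regular:
- {w ∈ {a,b}* : w = w^R}: After pumping, the string is no longer symmetric
- {a^p : p is prime}: After pumping, the length becomes composite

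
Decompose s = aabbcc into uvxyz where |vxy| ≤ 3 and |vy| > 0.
u='aa', v='b', x='b', y='c', z='c'

For s = aabbcc with pumping length p = 3:

One valid decomposition:
- u = 'aa'
- v = 'b'
- x = 'b'
- y = 'c'
- z = 'c'

Verification:
- uvxyz = 'aa' + 'b' + 'b' + 'c' + 'c' = aabbcc ✓
- |vxy| = |'bbc'| = 3 ≤ 3 ✓
- |vy| = |'bc'| = 2 > 0 ✓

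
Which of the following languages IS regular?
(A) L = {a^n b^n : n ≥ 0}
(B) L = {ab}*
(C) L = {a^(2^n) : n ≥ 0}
(B) {ab}*

(B) L = {ab}* is regular.

This can be recognized by a finite automaton (DFA/NFA).
Regular expressions like {ab}* define regular languages.

The other choices are not regular:
- {a^n b^n : n ≥ 0}: After pumping, the number of a's and b's become unequal
- {a^(2^n) : n ≥ 0}: After pumping, length is no longer a power of 2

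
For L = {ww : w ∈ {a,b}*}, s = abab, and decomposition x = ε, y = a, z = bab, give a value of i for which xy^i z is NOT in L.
i = 0

xy⁰z = ε · ε · bab = bab; bab has odd length 3, so it cannot be written as ww and is not in L.
(Other choices also work, e.g. i = 2, 3; only i = 1 is guaranteed to stay in L since xy¹z = s.)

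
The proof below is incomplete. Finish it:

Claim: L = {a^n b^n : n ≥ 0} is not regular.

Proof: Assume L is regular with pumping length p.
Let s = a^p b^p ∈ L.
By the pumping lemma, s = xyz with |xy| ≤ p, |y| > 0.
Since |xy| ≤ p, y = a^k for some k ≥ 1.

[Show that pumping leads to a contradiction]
Consider xy²z = a^(p+k) b^p.

Since k ≥ 1, we have p + k > p.
So xy²z has more a's than b's: (p+k) a's vs p b's.
This means xy²z ∉ L because a^n b^n requires equal counts.

This contradicts the pumping lemma which states xy²z ∈ L.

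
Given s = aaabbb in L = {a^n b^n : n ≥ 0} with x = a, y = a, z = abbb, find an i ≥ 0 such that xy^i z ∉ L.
i = 0

xy⁰z = a · ε · abbb = aabbb; aabbb has 2 a's and 3 b's; 2 ≠ 3, so it is not in L.
(Other choices also work, e.g. i = 2, 3; only i = 1 is guaranteed to stay in L since xy¹z = s.)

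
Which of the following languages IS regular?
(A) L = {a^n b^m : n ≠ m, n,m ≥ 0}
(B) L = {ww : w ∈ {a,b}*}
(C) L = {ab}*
(C) {ab}*

(C) L = {ab}* is regular.

This can be recognized by a finite automaton (DFA/NFA).
Regular expressions like {ab}* define regular languages.

The other choices are not regular:
- {a^n b^m : n ≠ m, n,m ≥ 0}: After pumping a's, we can make n = m
- {ww : w ∈ {a,b}*}: After pumping, the two halves no longer match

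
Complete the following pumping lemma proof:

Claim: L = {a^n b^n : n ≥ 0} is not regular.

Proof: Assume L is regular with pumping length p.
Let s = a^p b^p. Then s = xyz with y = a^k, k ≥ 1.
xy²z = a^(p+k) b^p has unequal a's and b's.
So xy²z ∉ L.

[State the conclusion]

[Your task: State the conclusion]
This contradicts the pumping lemma for regular languages,
which guarantees xy^i z ∈ L for all i ≥ 0.

Since our assumption that L is regular leads to a contradiction,
we conclude that L = {a^n b^n : n ≥ 0} is NOT regular. ∎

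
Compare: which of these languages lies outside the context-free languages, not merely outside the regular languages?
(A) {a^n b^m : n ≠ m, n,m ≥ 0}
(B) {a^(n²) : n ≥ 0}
(B) {a^(n²) : n ≥ 0}

(B) {a^(n²) : n ≥ 0} requires the CFL pumping lemma.

- {a^n b^m : n ≠ m, n,m ≥ 0} is context-free (but not regular)
  • Can be shown non-regular with the regular pumping lemma
  • After pumping a's, we can make n = m

- {a^(n²) : n ≥ 0} is NOT context-free
  • Requires the CFL pumping lemma to prove
  • Gaps between squares grow unboundedly

The CFL pumping lemma is "stronger" in that it can prove non-membership
in the larger class of context-free languages.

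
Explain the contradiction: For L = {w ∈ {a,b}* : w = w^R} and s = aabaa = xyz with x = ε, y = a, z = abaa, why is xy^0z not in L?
xy⁰z = abaa ∉ L

Pumping with i = 0 replaces y = a by y⁰ = ε:
- Original: s = xyz = aabaa; aabaa reversed is aabaa, the same string, so it is a palindrome and is in L
- Pumped: xy⁰z = ε · ε · abaa = abaa
- abaa reversed is aaba ≠ abaa, so it is not a palindrome and is not in L

The pumping lemma would require xy⁰z ∈ L, so this decomposition yields a contradiction.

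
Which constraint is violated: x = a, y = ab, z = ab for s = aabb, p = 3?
Violated: xyz = s

The decomposition x = a, y = ab, z = ab for s = aabb with p = 3
violates the constraint: xyz = s

xyz = 'a' + 'ab' + 'ab' = 'aabab' ≠ 'aabb' = s. The decomposition doesn't reconstruct s.

Pumping lemma constraints:
1. xyz = s (decomposition is valid)
2. |xy| ≤ p
3. |y| > 0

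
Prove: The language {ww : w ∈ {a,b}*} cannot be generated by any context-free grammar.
Assume for contradiction that L is context-free, and let p ≥ 1 be the pumping length given by the pumping lemma for CFLs.
Choose s = a^p b^p a^p b^p. Then s ∈ L (take w = a^p b^p) and |s| = 4p ≥ p.
By the CFL pumping lemma, s = uvxyz for some u, v, x, y, z with |vxy| ≤ p, |vy| ≥ 1, and uv^i xy^i z ∈ L for every i ≥ 0.

Write s as four blocks A₁ B₁ A₂ B₂ with A₁ = A₂ = a^p and B₁ = B₂ = b^p. Since |vxy| ≤ p, the window vxy lies inside at most two adjacent blocks. Take i = 0 and let t = uxz, so |t| = 4p − |vy| with 1 ≤ |vy| ≤ p. If |t| is odd, t ∉ L immediately, so assume |vy| is even (hence |vy| ≥ 2) and |t|/2 = 2p − |vy|/2, which satisfies p ≤ |t|/2 ≤ 2p − 1.

Case 1 (vxy inside A₁B₁): t = a^(p−j) b^(p−l) a^p b^p with j + l = |vy|. The second half of t has length < 2p, so it is a suffix of the trailing a^p b^p and ends in b; the first half is a^(p−j) b^(p−l) a^((j+l)/2), which ends in a because (j+l)/2 ≥ 1. The halves differ, so t ∉ L.

Case 2 (vxy inside B₁A₂, straddling the middle): t = a^p b^(p−j) a^(p−l) b^p with j + l = |vy|. If t = ww, then w is a prefix of t of length ≥ p, so w begins with a^p; and w is a suffix of t of length ≥ p, so w ends with b^p. That forces |w| ≥ 2p, contradicting |w| = |t|/2 ≤ 2p − 1. So t ∉ L.

Case 3 (vxy inside A₂B₂): t = a^p b^p a^(p−j) b^(p−l) with j + l = |vy|. The first half of t is a prefix of a^p b^p, so it begins with a; the second half is b^((j+l)/2) a^(p−j) b^(p−l), which begins with b. The halves differ, so t ∉ L.

In every case uv⁰xy⁰z = uxz ∉ L.

This contradicts the CFL pumping lemma, which requires uv^i xy^i z ∈ L for all i ≥ 0.
Hence L = {ww : w ∈ {a,b}*} is not context-free. ∎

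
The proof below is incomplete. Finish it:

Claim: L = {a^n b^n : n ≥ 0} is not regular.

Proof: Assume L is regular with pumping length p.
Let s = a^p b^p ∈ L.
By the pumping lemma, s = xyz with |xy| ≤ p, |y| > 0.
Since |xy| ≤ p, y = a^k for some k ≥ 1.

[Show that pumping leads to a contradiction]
Consider xy²z = a^(p+k) b^p.

Since k ≥ 1, we have p + k > p.
So xy²z has more a's than b's: (p+k) a's vs p b's.
This means xy²z ∉ L because a^n b^n requires equal counts.

This contradicts the pumping lemma which states xy²z ∈ L.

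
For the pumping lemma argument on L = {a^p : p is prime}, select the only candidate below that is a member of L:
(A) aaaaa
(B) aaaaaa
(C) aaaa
(A) aaaaa

The pumping lemma is applied to a string s that lies in L, so first check membership of each option:
- (A) aaaaa has length 5, which is prime, so it is in L ✓
- (B) aaaaaa has length 6 = 2 × 3, which is not prime, so it is not in L ✗
- (C) aaaa has length 4 = 2 × 2, which is not prime, so it is not in L ✗

Only (A) aaaaa is in L, so it is the only candidate that could play the role of s.
(In a complete proof one picks s in terms of the pumping length p so that |s| ≥ p is guaranteed; a fixed string like aaaaa illustrates the shape of such an s.)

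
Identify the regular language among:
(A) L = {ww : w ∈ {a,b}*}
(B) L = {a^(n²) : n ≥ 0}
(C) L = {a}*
(C) {a}*

(C) L = {a}* is regular.

This can be recognized by a finite automaton (DFA/NFA).
Regular expressions like {a}* define regular languages.

The other choices are not regular:
- {ww : w ∈ {a,b}*}: After pumping, the two halves no longer match
- {a^(n²) : n ≥ 0}: After pumping, length is no longer a perfect square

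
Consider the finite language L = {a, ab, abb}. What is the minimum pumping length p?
p = 4

For a finite language L, the pumping lemma holds vacuously if p > max|s| for s ∈ L.

The longest string in L = {a, ab, abb} has length 3.
If p = 4, then no string s ∈ L has |s| ≥ p, so the condition is vacuously true.

The minimum pumping length is p = 4.

Why no smaller p works: for any p ≤ 3, the longest string s ∈ L has |s| = 3 ≥ p, so it would
have to be pumpable; but pumping up (i = 2, 3, ...) produces ever longer strings, which cannot all lie in the
finite language L. So the pumping property fails for every p ≤ 3.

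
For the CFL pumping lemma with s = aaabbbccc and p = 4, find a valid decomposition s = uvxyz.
u='aa', v='a', x='bb', y='b', z='ccc'

For s = aaabbbccc with pumping length p = 4:

One valid decomposition:
- u = 'aa'
- v = 'a'
- x = 'bb'
- y = 'b'
- z = 'ccc'

Verification:
- uvxyz = 'aa' + 'a' + 'bb' + 'b' + 'ccc' = aaabbbccc ✓
- |vxy| = |'abbb'| = 4 ≤ 4 ✓
- |vy| = |'ab'| = 2 > 0 ✓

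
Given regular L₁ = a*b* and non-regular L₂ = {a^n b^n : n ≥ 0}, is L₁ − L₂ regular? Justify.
No — L₁ − L₂ is not regular.

a*b* − {a^n b^n} = {a^n b^m : n ≠ m}. If this were regular, then its complement intersected with a*b*, namely {a^n b^n : n ≥ 0}, would be regular too (closure under complement and intersection) — contradiction. So L₁ − L₂ is not regular.

Note that the bare facts "L₁ regular, L₂ non-regular" do not settle the question by themselves: the closure of regular languages under ∪, ∩, complement and difference applies only when BOTH operands are regular. With a non-regular operand the result can come out regular or non-regular depending on the specific languages, so one has to work out L₁ − L₂ for this particular pair, as above.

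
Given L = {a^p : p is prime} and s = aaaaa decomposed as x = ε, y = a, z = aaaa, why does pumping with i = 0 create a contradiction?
xy⁰z = aaaa ∉ L

Pumping with i = 0 replaces y = a by y⁰ = ε:
- Original: s = xyz = aaaaa; aaaaa has length 5, which is prime, so it is in L
- Pumped: xy⁰z = ε · ε · aaaa = aaaa
- aaaa has length 4 = 2 × 2, which is not prime, so it is not in L

The pumping lemma would require xy⁰z ∈ L, so this decomposition yields a contradiction.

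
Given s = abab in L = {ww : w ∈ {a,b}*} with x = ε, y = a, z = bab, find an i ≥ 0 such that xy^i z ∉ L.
i = 2

xy²z = ε · aa · bab = aabab; aabab has odd length 5, so it cannot be written as ww and is not in L.
(Other choices also work, e.g. i = 0, 3; only i = 1 is guaranteed to stay in L since xy¹z = s.)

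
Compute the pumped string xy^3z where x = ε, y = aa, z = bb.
aaaaaabb

Given x = '', y = 'aa', z = 'bb' and i = 3:

xy^3z = x + y·y·...·y (3 times) + z
       = '' + 'aa'^3 + 'bb'
       = '' + 'aaaaaa' + 'bb'
       = 'aaaaaabb'

The pumped string is 'aaaaaabb' with length 8.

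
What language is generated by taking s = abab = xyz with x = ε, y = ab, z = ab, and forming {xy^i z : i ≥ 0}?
{xy^i z : i ≥ 0} = {(ab)^(i+1) : i ≥ 0} = {ab, abab, ababab, ...}

With x = ε, y = ab, z = ab: Pumping 'ab' gives strings of alternating a's and b's.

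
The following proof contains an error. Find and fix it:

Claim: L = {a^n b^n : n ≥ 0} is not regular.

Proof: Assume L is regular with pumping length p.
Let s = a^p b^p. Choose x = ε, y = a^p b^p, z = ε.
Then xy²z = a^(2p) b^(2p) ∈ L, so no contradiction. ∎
Error: The decomposition violates |xy| ≤ p. With y = a^p b^p, |xy| = |y| = 2p > p. (The proof also miscomputes xy²z, which would be a^p b^p a^p b^p rather than a^(2p) b^(2p), and it wrongly treats one harmless decomposition as settling the matter — the prover does not get to choose the decomposition.)

Correction: The pumping lemma requires |xy| ≤ p, and the argument must handle every decomposition satisfying |xy| ≤ p, |y| ≥ 1. Since s starts with p a's, any such y consists only of a's, say y = a^k with k ≥ 1. Then xy²z = a^(p+k) b^p has unequal numbers of a's and b's, so xy²z ∉ L — the required contradiction.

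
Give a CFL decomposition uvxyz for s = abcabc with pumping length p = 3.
u='ab', v='c', x='a', y='b', z='c'

For s = abcabc with pumping length p = 3:

One valid decomposition:
- u = 'ab'
- v = 'c'
- x = 'a'
- y = 'b'
- z = 'c'

Verification:
- uvxyz = 'ab' + 'c' + 'a' + 'b' + 'c' = abcabc ✓
- |vxy| = |'cab'| = 3 ≤ 3 ✓
- |vy| = |'cb'| = 2 > 0 ✓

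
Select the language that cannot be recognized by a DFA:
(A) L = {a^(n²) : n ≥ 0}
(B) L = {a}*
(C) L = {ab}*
(A) {a^(n²) : n ≥ 0}

(A) L = {a^(n²) : n ≥ 0} is NOT regular.

The pumping lemma can be used to prove this:
After pumping, length is no longer a perfect square

The other languages are regular because they can be recognized by finite automata.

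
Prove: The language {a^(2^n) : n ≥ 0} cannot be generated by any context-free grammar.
Assume for contradiction that L is context-free, and let p ≥ 1 be the pumping length given by the pumping lemma for CFLs.
Choose s = a^(2^p). Then s ∈ L and |s| = 2^p ≥ p.
By the CFL pumping lemma, s = uvxyz for some u, v, x, y, z with |vxy| ≤ p, |vy| ≥ 1, and uv^i xy^i z ∈ L for every i ≥ 0.
All symbols are a's, so only lengths matter: let k = |vy|, with 1 ≤ k ≤ |vxy| ≤ p < 2^p.

Take i = 2: |uv²xy²z| = 2^p + k, and 2^p < 2^p + k < 2^p + 2^p = 2^(p+1).
So the length lies strictly between consecutive powers of two and is not a power of 2; uv²xy²z ∉ L.

This contradicts the CFL pumping lemma, which requires uv^i xy^i z ∈ L for all i ≥ 0.
Hence L = {a^(2^n) : n ≥ 0} is not context-free. ∎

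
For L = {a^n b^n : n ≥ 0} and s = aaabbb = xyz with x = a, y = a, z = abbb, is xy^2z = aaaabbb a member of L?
No

xy²z = a · aa · abbb = aaaabbb.
aaaabbb has 4 a's and 3 b's; 4 ≠ 3, so it is not in L.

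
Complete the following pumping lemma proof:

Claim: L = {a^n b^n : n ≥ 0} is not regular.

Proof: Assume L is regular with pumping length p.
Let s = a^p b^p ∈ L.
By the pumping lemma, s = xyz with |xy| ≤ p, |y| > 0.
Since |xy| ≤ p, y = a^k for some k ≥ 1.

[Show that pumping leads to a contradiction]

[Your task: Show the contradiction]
Consider xy²z = a^(p+k) b^p.

Since k ≥ 1, we have p + k > p.
So xy²z has more a's than b's: (p+k) a's vs p b's.
This means xy²z ∉ L because a^n b^n requires equal counts.

This contradicts the pumping lemma which states xy²z ∈ L.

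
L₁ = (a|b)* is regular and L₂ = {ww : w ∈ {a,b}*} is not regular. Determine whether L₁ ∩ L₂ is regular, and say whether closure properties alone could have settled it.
No — L₁ ∩ L₂ is not regular.

(a|b)* is all strings over {a,b}, so L₁ ∩ L₂ = {ww : w ∈ {a,b}*} = L₂ itself, which is not regular (pump s = a^p b a^p b).

Note that the bare facts "L₁ regular, L₂ non-regular" do not settle the question by themselves: the closure of regular languages under ∪, ∩, complement and difference applies only when BOTH operands are regular. With a non-regular operand the result can come out regular or non-regular depending on the specific languages, so one has to work out L₁ ∩ L₂ for this particular pair, as above.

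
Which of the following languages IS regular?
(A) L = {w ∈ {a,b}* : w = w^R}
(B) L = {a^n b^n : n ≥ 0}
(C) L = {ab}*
(C) {ab}*

(C) L = {ab}* is regular.

This can be recognized by a finite automaton (DFA/NFA).
Regular expressions like {ab}* define regular languages.

The other choices are not regular:
- {w ∈ {a,b}* : w = w^R}: After pumping, the string is no longer symmetric
- {a^n b^n : n ≥ 0}: After pumping, the number of a's and b's become unequal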